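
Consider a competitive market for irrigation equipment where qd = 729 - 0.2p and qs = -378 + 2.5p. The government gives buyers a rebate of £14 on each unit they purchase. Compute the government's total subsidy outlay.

Pre-subsidy: 729 - 0.2p = -378 + 2.5p gives p* = 410, q* = 647.
With the rebate, buyers effectively pay pb = ps − 14, where ps is the price sellers receive.
Demand in terms of ps becomes qd = 729 − 0.2(ps − 14) = 731.8 - 0.2ps. Setting this equal to supply: 731.8 - 0.2ps = -378 + 2.5ps, so ps = 11098/27.
Buyers pay pb = 11098/27 − 14 = 10720/27; q' = -378 + 2.5·(11098/27) = 17539/27.
Government outlay = subsidy × quantity = 14 × 17539/27 = 245546/27.

Government cost = 245546/27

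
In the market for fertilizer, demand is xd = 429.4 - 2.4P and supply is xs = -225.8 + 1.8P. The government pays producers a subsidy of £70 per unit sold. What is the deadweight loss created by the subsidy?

Deadweight loss = £2520

Pre-subsidy: 429.4 - 2.4P = -225.8 + 1.8P gives P* = 156, x* = 55.
With the subsidy, sellers receive Ps = Pb + 70 for each unit, where Pb is the price buyers pay.
Supply in terms of Pb becomes xs = -225.8 + 1.8(Pb + 70) = -99.8 + 1.8Pb. Setting this equal to demand: 429.4 - 2.4Pb = -99.8 + 1.8Pb, so Pb = 126.
Sellers receive Ps = 126 + 70 = 196; x' = 429.4 − 2.4·126 = 127.
The subsidy expands output by 127 − 55 = 72 past the efficient level; on those units the gap between marginal cost and willingness to pay runs from 0 up to 70.
DWL = ½ × 70 × 72 = 2520.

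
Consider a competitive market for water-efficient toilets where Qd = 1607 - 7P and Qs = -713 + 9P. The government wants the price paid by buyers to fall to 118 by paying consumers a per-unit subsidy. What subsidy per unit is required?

At a buyer price of 118, quantity demanded is 1607 − 7·118 = 781.
Sellers supply 781 only when they receive Ps with -713 + 9·Ps = 781, i.e. Ps = 166.
s = Ps − Pb = 166 − 118 = 48.

Required subsidy s = 48 per unit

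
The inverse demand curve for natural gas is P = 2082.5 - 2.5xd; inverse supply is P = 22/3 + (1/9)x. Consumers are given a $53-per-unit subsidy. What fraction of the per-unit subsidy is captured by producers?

Pre-subsidy: 2082.5 - 2.5x = 22/3 + (1/9)x gives x* = 37353/47 and P* = 4495/47.
With the rebate, buyers effectively pay Pb = Ps − 53, where Ps is the price sellers receive.
On the curves, Pb = 2082.5 - 2.5x and Ps = 22/3 + (1/9)x; the wedge Ps − Pb = 53 gives 22/3 + (1/9)x − (2082.5 - 2.5x) = 53, so x' = 38307/47.
Then Pb = 2082.5 − 2.5·(38307/47) = 2110/47 and Ps = 22/3 + (1/9)·(38307/47) = 4601/47.
Buyers' price falls by P* − Pb = 4495/47 − 2110/47 = 2385/47; sellers' price rises by Ps − P* = 4601/47 − 4495/47 = 106/47.
So producers capture (106/47)/53 = 2/47 of each unit of subsidy.

Producer share = 2/47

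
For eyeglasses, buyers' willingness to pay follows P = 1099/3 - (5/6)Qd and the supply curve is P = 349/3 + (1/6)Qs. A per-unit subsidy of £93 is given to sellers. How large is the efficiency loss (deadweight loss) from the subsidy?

Pre-subsidy: 1099/3 - (5/6)Q = 349/3 + (1/6)Q gives Q* = 250 and P* = 158.
With the subsidy, sellers receive Ps = Pb + 93 for each unit, where Pb is the price buyers pay.
On the curves, Pb = 1099/3 - (5/6)Q and Ps = 349/3 + (1/6)Q; the wedge Ps − Pb = 93 gives 349/3 + (1/6)Q − (1099/3 - (5/6)Q) = 93, so Q' = 343.
Then Pb = 1099/3 − (5/6)·343 = 80.5 and Ps = 349/3 + (1/6)·343 = 173.5.
The subsidy expands output by 343 − 250 = 93 past the efficient level; on those units the gap between marginal cost and willingness to pay runs from 0 up to 93.
DWL = ½ × 93 × 93 = 4324.5.

Deadweight loss = £4324.5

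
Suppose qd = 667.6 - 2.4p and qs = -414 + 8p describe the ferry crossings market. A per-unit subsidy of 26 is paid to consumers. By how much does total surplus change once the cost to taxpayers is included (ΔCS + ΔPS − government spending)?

Pre-subsidy: 667.6 - 2.4p = -414 + 8p gives p* = 104, q* = 418.
With the rebate, buyers effectively pay pb = ps − 26, where ps is the price sellers receive.
Demand in terms of ps becomes qd = 667.6 − 2.4(ps − 26) = 730 - 2.4ps. Setting this equal to supply: 730 - 2.4ps = -414 + 8ps, so ps = 110.
Buyers pay pb = 110 − 26 = 84; q' = -414 + 8·110 = 466.
ΔCS = ½(418 + 466)(104 − 84) = 8840; ΔPS = ½(418 + 466)(110 − 104) = 2652.
Government spending = 26 × 466 = 12116.
Net change = 8840 + 2652 − 12116 = -624. The loss equals the DWL triangle ½·26·48.

Net change in total surplus = -624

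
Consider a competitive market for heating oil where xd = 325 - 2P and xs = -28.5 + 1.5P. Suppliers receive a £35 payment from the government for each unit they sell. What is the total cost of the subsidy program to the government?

Government cost = £5355

Pre-subsidy: 325 - 2P = -28.5 + 1.5P gives P* = 101, x* = 123.
With the subsidy, sellers receive Ps = Pb + 35 for each unit, where Pb is the price buyers pay.
Supply in terms of Pb becomes xs = -28.5 + 1.5(Pb + 35) = 24 + 1.5Pb. Setting this equal to demand: 325 - 2Pb = 24 + 1.5Pb, so Pb = 86.
Sellers receive Ps = 86 + 35 = 121; x' = 325 − 2·86 = 153.
Government outlay = subsidy × quantity = 35 × 153 = 5355.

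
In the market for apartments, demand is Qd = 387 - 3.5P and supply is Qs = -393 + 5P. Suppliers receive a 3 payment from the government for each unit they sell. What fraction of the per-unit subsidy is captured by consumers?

Consumer share = 10/17

Pre-subsidy: 387 - 3.5P = -393 + 5P gives P* = 1560/17, Q* = 1119/17.
With the subsidy, sellers receive Ps = Pb + 3 for each unit, where Pb is the price buyers pay.
Supply in terms of Pb becomes Qs = -393 + 5(Pb + 3) = -378 + 5Pb. Setting this equal to demand: 387 - 3.5Pb = -378 + 5Pb, so Pb = 90.
Sellers receive Ps = 90 + 3 = 93; Q' = 387 − 3.5·90 = 72.
Buyers' price falls by P* − Pb = 1560/17 − 90 = 30/17; sellers' price rises by Ps − P* = 93 − 1560/17 = 21/17.
So consumers capture (30/17)/3 = 10/17 of each unit of subsidy.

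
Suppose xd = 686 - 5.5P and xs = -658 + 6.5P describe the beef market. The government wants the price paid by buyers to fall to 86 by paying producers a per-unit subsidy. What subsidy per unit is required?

At a buyer price of 86, quantity demanded is 686 − 5.5·86 = 213.
Sellers supply 213 only when they receive Ps with -658 + 6.5·Ps = 213, i.e. Ps = 134.
s = Ps − Pb = 134 − 86 = 48.

Required subsidy s = 48 per unit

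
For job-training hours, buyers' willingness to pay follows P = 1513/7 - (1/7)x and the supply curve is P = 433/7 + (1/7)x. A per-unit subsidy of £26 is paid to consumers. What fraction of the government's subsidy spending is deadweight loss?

DWL / government spending = 91/1262

Pre-subsidy: 1513/7 - (1/7)x = 433/7 + (1/7)x gives x* = 540 and P* = 139.
With the rebate, buyers effectively pay Pb = Ps − 26, where Ps is the price sellers receive.
On the curves, Pb = 1513/7 - (1/7)x and Ps = 433/7 + (1/7)x; the wedge Ps − Pb = 26 gives 433/7 + (1/7)x − (1513/7 - (1/7)x) = 26, so x' = 631.
Then Pb = 1513/7 − (1/7)·631 = 126 and Ps = 433/7 + (1/7)·631 = 152.
ΔCS = ½(540 + 631)(139 − 126) = 7611.5; ΔPS = ½(540 + 631)(152 − 139) = 7611.5.
Government spending = 26 × 631 = 16406.
DWL = ½ × 26 × (631 − 540) = 1183; fraction = 1183 / 16406 = 91/1262.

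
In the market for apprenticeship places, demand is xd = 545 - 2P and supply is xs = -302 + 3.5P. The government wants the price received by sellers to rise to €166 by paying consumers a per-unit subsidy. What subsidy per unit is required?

Required subsidy s = €33 per unit

At a seller price of 166, quantity supplied is -302 + 3.5·166 = 279.
Buyers absorb 279 only when they pay Pb with 545 − 2·Pb = 279, i.e. Pb = 133.
s = Ps − Pb = 166 − 133 = 33.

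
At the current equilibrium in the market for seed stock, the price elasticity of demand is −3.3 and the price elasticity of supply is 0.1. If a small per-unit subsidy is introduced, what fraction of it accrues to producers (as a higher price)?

Producer share = 33/34

For a small subsidy around the equilibrium, the benefit split depends on the relative slopes, which at a point are proportional to the elasticities.
Buyer share = εs/(εs + |εd|) = 0.1/(0.1 + 3.3) = 1/34; seller share = |εd|/(εs + |εd|) = 33/34.
So producers capture 33/34 of the subsidy.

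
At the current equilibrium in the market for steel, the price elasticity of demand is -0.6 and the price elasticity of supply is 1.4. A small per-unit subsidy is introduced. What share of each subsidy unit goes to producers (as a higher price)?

Producer share = 0.3

For a small subsidy around the equilibrium, the benefit split depends on the relative slopes, which at a point are proportional to the elasticities.
Buyer share = εs/(εs + |εd|) = 1.4/(1.4 + 0.6) = 0.7; seller share = |εd|/(εs + |εd|) = 0.3.
So producers capture 0.3 of the subsidy.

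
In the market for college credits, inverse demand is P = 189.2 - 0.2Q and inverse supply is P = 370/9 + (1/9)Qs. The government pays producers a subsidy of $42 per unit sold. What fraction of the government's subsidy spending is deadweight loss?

Pre-subsidy: 189.2 - 0.2Q = 370/9 + (1/9)Q gives Q* = 476 and P* = 94.
With the subsidy, sellers receive Ps = Pb + 42 for each unit, where Pb is the price buyers pay.
On the curves, Pb = 189.2 - 0.2Q and Ps = 370/9 + (1/9)Q; the wedge Ps − Pb = 42 gives 370/9 + (1/9)Q − (189.2 - 0.2Q) = 42, so Q' = 611.
Then Pb = 189.2 − 0.2·611 = 67 and Ps = 370/9 + (1/9)·611 = 109.
ΔCS = ½(476 + 611)(94 − 67) = 14674.5; ΔPS = ½(476 + 611)(109 − 94) = 8152.5.
Government spending = 42 × 611 = 25662.
DWL = ½ × 42 × (611 − 476) = 2835; fraction = 2835 / 25662 = 135/1222.

DWL / government spending = 135/1222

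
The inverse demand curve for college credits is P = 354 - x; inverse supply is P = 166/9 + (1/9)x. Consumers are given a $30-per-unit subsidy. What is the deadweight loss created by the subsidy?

Pre-subsidy: 354 - x = 166/9 + (1/9)x gives x* = 302 and P* = 52.
With the rebate, buyers effectively pay Pb = Ps − 30, where Ps is the price sellers receive.
On the curves, Pb = 354 - x and Ps = 166/9 + (1/9)x; the wedge Ps − Pb = 30 gives 166/9 + (1/9)x − (354 - x) = 30, so x' = 329.
Then Pb = 354 − 1·329 = 25 and Ps = 166/9 + (1/9)·329 = 55.
The subsidy expands output by 329 − 302 = 27 past the efficient level; on those units the gap between marginal cost and willingness to pay runs from 0 up to 30.
DWL = ½ × 30 × 27 = 405.

Deadweight loss = $405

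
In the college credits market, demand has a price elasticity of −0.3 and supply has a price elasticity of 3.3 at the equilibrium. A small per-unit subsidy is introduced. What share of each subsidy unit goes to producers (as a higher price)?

Producer share = 1/12

For a small subsidy around the equilibrium, the benefit split depends on the relative slopes, which at a point are proportional to the elasticities.
Buyer share = εs/(εs + |εd|) = 3.3/(3.3 + 0.3) = 11/12; seller share = |εd|/(εs + |εd|) = 1/12.
So producers capture 1/12 of the subsidy.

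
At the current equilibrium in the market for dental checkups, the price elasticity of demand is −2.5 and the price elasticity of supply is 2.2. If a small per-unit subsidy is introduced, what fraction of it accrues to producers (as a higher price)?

For a small subsidy around the equilibrium, the benefit split depends on the relative slopes, which at a point are proportional to the elasticities.
Buyer share = εs/(εs + |εd|) = 2.2/(2.2 + 2.5) = 22/47; seller share = |εd|/(εs + |εd|) = 25/47.
So producers capture 25/47 of the subsidy.

Producer share = 25/47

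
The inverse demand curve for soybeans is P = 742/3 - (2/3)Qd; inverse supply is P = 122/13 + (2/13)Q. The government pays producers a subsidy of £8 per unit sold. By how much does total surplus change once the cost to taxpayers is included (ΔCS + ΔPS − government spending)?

Pre-subsidy: 742/3 - (2/3)Q = 122/13 + (2/13)Q gives Q* = 290 and P* = 54.
With the subsidy, sellers receive Ps = Pb + 8 for each unit, where Pb is the price buyers pay.
On the curves, Pb = 742/3 - (2/3)Q and Ps = 122/13 + (2/13)Q; the wedge Ps − Pb = 8 gives 122/13 + (2/13)Q − (742/3 - (2/3)Q) = 8, so Q' = 299.75.
Then Pb = 742/3 − (2/3)·299.75 = 47.5 and Ps = 122/13 + (2/13)·299.75 = 55.5.
ΔCS = ½(290 + 299.75)(54 − 47.5) = 1916.6875; ΔPS = ½(290 + 299.75)(55.5 − 54) = 442.3125.
Government spending = 8 × 299.75 = 2398.
Net change = 1916.6875 + 442.3125 − 2398 = -39. The loss equals the DWL triangle ½·8·9.75.

Net change in total surplus = -£39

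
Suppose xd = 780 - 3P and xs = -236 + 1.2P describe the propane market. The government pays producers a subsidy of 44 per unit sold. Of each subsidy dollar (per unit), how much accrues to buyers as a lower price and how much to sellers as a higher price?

Pre-subsidy: 780 - 3P = -236 + 1.2P gives P* = 5080/21, x* = 380/7.
With the subsidy, sellers receive Ps = Pb + 44 for each unit, where Pb is the price buyers pay.
Supply in terms of Pb becomes xs = -236 + 1.2(Pb + 44) = -183.2 + 1.2Pb. Setting this equal to demand: 780 - 3Pb = -183.2 + 1.2Pb, so Pb = 688/3.
Sellers receive Ps = 688/3 + 44 = 820/3; x' = 780 − 3·(688/3) = 92.
Buyers' price falls by P* − Pb = 5080/21 − 688/3 = 88/7; sellers' price rises by Ps − P* = 820/3 − 5080/21 = 220/7.

Buyers gain 88/7 per unit; sellers gain 220/7 per unit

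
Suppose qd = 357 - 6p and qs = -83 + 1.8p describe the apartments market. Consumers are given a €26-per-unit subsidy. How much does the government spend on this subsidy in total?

Government cost = €1418

Pre-subsidy: 357 - 6p = -83 + 1.8p gives p* = 2200/39, q* = 241/13.
With the rebate, buyers effectively pay pb = ps − 26, where ps is the price sellers receive.
Demand in terms of ps becomes qd = 357 − 6(ps − 26) = 513 - 6ps. Setting this equal to supply: 513 - 6ps = -83 + 1.8ps, so ps = 2980/39.
Buyers pay pb = 2980/39 − 26 = 1966/39; q' = -83 + 1.8·(2980/39) = 709/13.
Government outlay = subsidy × quantity = 26 × 709/13 = 1418.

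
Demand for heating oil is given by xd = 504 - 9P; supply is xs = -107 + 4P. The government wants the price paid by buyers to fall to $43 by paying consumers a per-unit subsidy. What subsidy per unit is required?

Required subsidy s = $13 per unit

At a buyer price of 43, quantity demanded is 504 − 9·43 = 117.
Sellers supply 117 only when they receive Ps with -107 + 4·Ps = 117, i.e. Ps = 56.
s = Ps − Pb = 56 − 43 = 13.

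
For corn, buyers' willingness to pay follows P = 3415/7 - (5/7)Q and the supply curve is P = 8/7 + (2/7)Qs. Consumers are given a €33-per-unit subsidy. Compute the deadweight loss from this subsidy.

Pre-subsidy: 3415/7 - (5/7)Q = 8/7 + (2/7)Q gives Q* = 3407/7 and P* = 6870/49.
With the rebate, buyers effectively pay Pb = Ps − 33, where Ps is the price sellers receive.
On the curves, Pb = 3415/7 - (5/7)Q and Ps = 8/7 + (2/7)Q; the wedge Ps − Pb = 33 gives 8/7 + (2/7)Q − (3415/7 - (5/7)Q) = 33, so Q' = 3638/7.
Then Pb = 3415/7 − (5/7)·(3638/7) = 5715/49 and Ps = 8/7 + (2/7)·(3638/7) = 7332/49.
The subsidy expands output by 3638/7 − 3407/7 = 33 past the efficient level; on those units the gap between marginal cost and willingness to pay runs from 0 up to 33.
DWL = ½ × 33 × 33 = 544.5.

Deadweight loss = €544.5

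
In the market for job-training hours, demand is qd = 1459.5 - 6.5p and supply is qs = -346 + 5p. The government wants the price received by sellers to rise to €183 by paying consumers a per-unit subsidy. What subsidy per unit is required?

Required subsidy s = €46 per unit

At a seller price of 183, quantity supplied is -346 + 5·183 = 569.
Buyers absorb 569 only when they pay pb with 1459.5 − 6.5·pb = 569, i.e. pb = 137.
s = ps − pb = 183 − 137 = 46.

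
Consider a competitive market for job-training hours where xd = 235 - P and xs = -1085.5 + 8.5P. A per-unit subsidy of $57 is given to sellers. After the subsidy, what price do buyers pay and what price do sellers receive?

Buyers pay $88; sellers receive $145

Pre-subsidy: 235 - P = -1085.5 + 8.5P gives P* = 139, x* = 96.
With the subsidy, sellers receive Ps = Pb + 57 for each unit, where Pb is the price buyers pay.
Supply in terms of Pb becomes xs = -1085.5 + 8.5(Pb + 57) = -601 + 8.5Pb. Setting this equal to demand: 235 - Pb = -601 + 8.5Pb, so Pb = 88.
Sellers receive Ps = 88 + 57 = 145; x' = 235 − 1·88 = 147.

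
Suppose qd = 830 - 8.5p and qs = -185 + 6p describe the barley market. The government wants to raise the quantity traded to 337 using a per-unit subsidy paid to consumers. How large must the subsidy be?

At q = 337, invert demand for the buyer price: pb = (830 − 337)/8.5 = 58; invert supply for the seller price: ps = (337 − (-185))/6 = 87.
The subsidy must fill the gap: s = ps − pb = 87 − 58 = 29.

Required subsidy s = 29 per unit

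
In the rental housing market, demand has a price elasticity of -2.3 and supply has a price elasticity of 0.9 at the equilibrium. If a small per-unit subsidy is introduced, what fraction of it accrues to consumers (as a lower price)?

For a small subsidy around the equilibrium, the benefit split depends on the relative slopes, which at a point are proportional to the elasticities.
Buyer share = εs/(εs + |εd|) = 0.9/(0.9 + 2.3) = 0.28125; seller share = |εd|/(εs + |εd|) = 0.71875.

Consumer share = 0.28125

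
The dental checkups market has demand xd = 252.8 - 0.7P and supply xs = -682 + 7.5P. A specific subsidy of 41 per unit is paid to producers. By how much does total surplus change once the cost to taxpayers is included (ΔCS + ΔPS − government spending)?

Net change in total surplus = -538.125

Pre-subsidy: 252.8 - 0.7P = -682 + 7.5P gives P* = 114, x* = 173.
With the subsidy, sellers receive Ps = Pb + 41 for each unit, where Pb is the price buyers pay.
Supply in terms of Pb becomes xs = -682 + 7.5(Pb + 41) = -374.5 + 7.5Pb. Setting this equal to demand: 252.8 - 0.7Pb = -374.5 + 7.5Pb, so Pb = 76.5.
Sellers receive Ps = 76.5 + 41 = 117.5; x' = 252.8 − 0.7·76.5 = 199.25.
ΔCS = ½(173 + 199.25)(114 − 76.5) = 6979.6875; ΔPS = ½(173 + 199.25)(117.5 − 114) = 651.4375.
Government spending = 41 × 199.25 = 8169.25.
Net change = 6979.6875 + 651.4375 − 8169.25 = -538.125. The loss equals the DWL triangle ½·41·26.25.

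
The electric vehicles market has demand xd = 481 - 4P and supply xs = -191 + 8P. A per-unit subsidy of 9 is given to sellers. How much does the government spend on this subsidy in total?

Government cost = 2529

Pre-subsidy: 481 - 4P = -191 + 8P gives P* = 56, x* = 257.
With the subsidy, sellers receive Ps = Pb + 9 for each unit, where Pb is the price buyers pay.
Supply in terms of Pb becomes xs = -191 + 8(Pb + 9) = -119 + 8Pb. Setting this equal to demand: 481 - 4Pb = -119 + 8Pb, so Pb = 50.
Sellers receive Ps = 50 + 9 = 59; x' = 481 − 4·50 = 281.
Government outlay = subsidy × quantity = 9 × 281 = 2529.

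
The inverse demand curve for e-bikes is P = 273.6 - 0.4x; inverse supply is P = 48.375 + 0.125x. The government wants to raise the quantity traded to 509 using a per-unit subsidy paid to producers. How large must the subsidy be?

Required subsidy s = 42 per unit

At x = 509, from the demand curve buyers pay Pb = 273.6 − 0.4·509 = 70; from the supply curve sellers need Ps = 48.375 + 0.125·509 = 112.
The subsidy must fill the gap: s = Ps − Pb = 112 − 70 = 42.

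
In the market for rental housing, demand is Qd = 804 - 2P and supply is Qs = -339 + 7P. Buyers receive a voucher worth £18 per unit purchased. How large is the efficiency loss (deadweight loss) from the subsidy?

Pre-subsidy: 804 - 2P = -339 + 7P gives P* = 127, Q* = 550.
With the rebate, buyers effectively pay Pb = Ps − 18, where Ps is the price sellers receive.
Demand in terms of Ps becomes Qd = 804 − 2(Ps − 18) = 840 - 2Ps. Setting this equal to supply: 840 - 2Ps = -339 + 7Ps, so Ps = 131.
Buyers pay Pb = 131 − 18 = 113; Q' = -339 + 7·131 = 578.
The subsidy expands output by 578 − 550 = 28 past the efficient level; on those units the gap between marginal cost and willingness to pay runs from 0 up to 18.
DWL = ½ × 18 × 28 = 252.

Deadweight loss = £252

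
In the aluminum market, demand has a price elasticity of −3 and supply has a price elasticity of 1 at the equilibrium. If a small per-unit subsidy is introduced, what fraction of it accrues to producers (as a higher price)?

Producer share = 0.75

For a small subsidy around the equilibrium, the benefit split depends on the relative slopes, which at a point are proportional to the elasticities.
Buyer share = εs/(εs + |εd|) = 1/(1 + 3) = 0.25; seller share = |εd|/(εs + |εd|) = 0.75.
So producers capture 0.75 of the subsidy.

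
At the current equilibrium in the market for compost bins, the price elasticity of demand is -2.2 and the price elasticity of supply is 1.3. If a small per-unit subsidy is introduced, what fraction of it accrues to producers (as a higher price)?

Producer share = 22/35

For a small subsidy around the equilibrium, the benefit split depends on the relative slopes, which at a point are proportional to the elasticities.
Buyer share = εs/(εs + |εd|) = 1.3/(1.3 + 2.2) = 13/35; seller share = |εd|/(εs + |εd|) = 22/35.
So producers capture 22/35 of the subsidy.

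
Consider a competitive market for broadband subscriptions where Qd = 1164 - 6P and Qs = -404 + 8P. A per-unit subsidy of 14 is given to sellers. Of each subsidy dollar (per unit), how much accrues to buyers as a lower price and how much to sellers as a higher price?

Pre-subsidy: 1164 - 6P = -404 + 8P gives P* = 112, Q* = 492.
With the subsidy, sellers receive Ps = Pb + 14 for each unit, where Pb is the price buyers pay.
Supply in terms of Pb becomes Qs = -404 + 8(Pb + 14) = -292 + 8Pb. Setting this equal to demand: 1164 - 6Pb = -292 + 8Pb, so Pb = 104.
Sellers receive Ps = 104 + 14 = 118; Q' = 1164 − 6·104 = 540.
Buyers' price falls by P* − Pb = 112 − 104 = 8; sellers' price rises by Ps − P* = 118 − 112 = 6.

Buyers gain 8 per unit; sellers gain 6 per unit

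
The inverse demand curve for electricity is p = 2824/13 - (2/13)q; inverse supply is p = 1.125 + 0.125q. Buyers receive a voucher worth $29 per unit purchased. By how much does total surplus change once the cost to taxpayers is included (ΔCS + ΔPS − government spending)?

Pre-subsidy: 2824/13 - (2/13)q = 1.125 + 0.125q gives q* = 775 and p* = 98.
With the rebate, buyers effectively pay pb = ps − 29, where ps is the price sellers receive.
On the curves, pb = 2824/13 - (2/13)q and ps = 1.125 + 0.125q; the wedge ps − pb = 29 gives 1.125 + 0.125q − (2824/13 - (2/13)q) = 29, so q' = 879.
Then pb = 2824/13 − (2/13)·879 = 82 and ps = 1.125 + 0.125·879 = 111.
ΔCS = ½(775 + 879)(98 − 82) = 13232; ΔPS = ½(775 + 879)(111 − 98) = 10751.
Government spending = 29 × 879 = 25491.
Net change = 13232 + 10751 − 25491 = -1508. The loss equals the DWL triangle ½·29·104.

Net change in total surplus = -$1508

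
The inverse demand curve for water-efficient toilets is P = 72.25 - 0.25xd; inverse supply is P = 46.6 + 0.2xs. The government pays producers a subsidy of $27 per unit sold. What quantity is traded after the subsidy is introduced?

x' = 117

Pre-subsidy: 72.25 - 0.25x = 46.6 + 0.2x gives x* = 57 and P* = 58.
With the subsidy, sellers receive Ps = Pb + 27 for each unit, where Pb is the price buyers pay.
On the curves, Pb = 72.25 - 0.25x and Ps = 46.6 + 0.2x; the wedge Ps − Pb = 27 gives 46.6 + 0.2x − (72.25 - 0.25x) = 27, so x' = 117.
Then Pb = 72.25 − 0.25·117 = 43 and Ps = 46.6 + 0.2·117 = 70.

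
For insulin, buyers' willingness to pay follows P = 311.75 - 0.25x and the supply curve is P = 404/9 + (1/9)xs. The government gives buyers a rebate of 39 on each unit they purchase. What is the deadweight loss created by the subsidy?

Pre-subsidy: 311.75 - 0.25x = 404/9 + (1/9)x gives x* = 739 and P* = 127.
With the rebate, buyers effectively pay Pb = Ps − 39, where Ps is the price sellers receive.
On the curves, Pb = 311.75 - 0.25x and Ps = 404/9 + (1/9)x; the wedge Ps − Pb = 39 gives 404/9 + (1/9)x − (311.75 - 0.25x) = 39, so x' = 847.
Then Pb = 311.75 − 0.25·847 = 100 and Ps = 404/9 + (1/9)·847 = 139.
The subsidy expands output by 847 − 739 = 108 past the efficient level; on those units the gap between marginal cost and willingness to pay runs from 0 up to 39.
DWL = ½ × 39 × 108 = 2106.

Deadweight loss = 2106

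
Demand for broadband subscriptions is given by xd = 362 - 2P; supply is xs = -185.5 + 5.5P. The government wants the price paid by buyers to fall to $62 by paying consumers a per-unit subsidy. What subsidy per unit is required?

Required subsidy s = $15 per unit

At a buyer price of 62, quantity demanded is 362 − 2·62 = 238.
Sellers supply 238 only when they receive Ps with -185.5 + 5.5·Ps = 238, i.e. Ps = 77.
s = Ps − Pb = 77 − 62 = 15.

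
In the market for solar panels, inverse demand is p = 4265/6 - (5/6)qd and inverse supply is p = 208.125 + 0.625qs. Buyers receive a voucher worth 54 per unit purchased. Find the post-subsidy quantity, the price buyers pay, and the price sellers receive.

Pre-subsidy: 4265/6 - (5/6)q = 208.125 + 0.625q gives q* = 2413/7 and p* = 2965/7.
With the rebate, buyers effectively pay pb = ps − 54, where ps is the price sellers receive.
On the curves, pb = 4265/6 - (5/6)q and ps = 208.125 + 0.625q; the wedge ps − pb = 54 gives 208.125 + 0.625q − (4265/6 - (5/6)q) = 54, so q' = 13361/35.
Then pb = 4265/6 − (5/6)·(13361/35) = 2749/7 and ps = 208.125 + 0.625·(13361/35) = 3127/7.

q' = 13361/35; buyers pay 2749/7; sellers receive 3127/7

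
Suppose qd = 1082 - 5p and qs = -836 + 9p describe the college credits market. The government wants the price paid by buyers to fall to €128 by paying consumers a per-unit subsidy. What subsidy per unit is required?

At a buyer price of 128, quantity demanded is 1082 − 5·128 = 442.
Sellers supply 442 only when they receive ps with -836 + 9·ps = 442, i.e. ps = 142.
s = ps − pb = 142 − 128 = 14.

Required subsidy s = €14 per unit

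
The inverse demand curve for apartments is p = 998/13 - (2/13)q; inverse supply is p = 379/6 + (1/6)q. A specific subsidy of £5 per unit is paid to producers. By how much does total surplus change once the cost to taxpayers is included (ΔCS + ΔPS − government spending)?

Pre-subsidy: 998/13 - (2/13)q = 379/6 + (1/6)q gives q* = 42.44 and p* = 70.24.
With the subsidy, sellers receive ps = pb + 5 for each unit, where pb is the price buyers pay.
On the curves, pb = 998/13 - (2/13)q and ps = 379/6 + (1/6)q; the wedge ps − pb = 5 gives 379/6 + (1/6)q − (998/13 - (2/13)q) = 5, so q' = 58.04.
Then pb = 998/13 − (2/13)·58.04 = 67.84 and ps = 379/6 + (1/6)·58.04 = 72.84.
ΔCS = ½(42.44 + 58.04)(70.24 − 67.84) = 120.576; ΔPS = ½(42.44 + 58.04)(72.84 − 70.24) = 130.624.
Government spending = 5 × 58.04 = 290.2.
Net change = 120.576 + 130.624 − 290.2 = -39. The loss equals the DWL triangle ½·5·15.6.

Net change in total surplus = -£39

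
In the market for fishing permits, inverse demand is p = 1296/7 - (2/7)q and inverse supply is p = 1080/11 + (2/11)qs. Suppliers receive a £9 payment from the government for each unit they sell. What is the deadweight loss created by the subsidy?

Pre-subsidy: 1296/7 - (2/7)q = 1080/11 + (2/11)q gives q* = 186 and p* = 132.
With the subsidy, sellers receive ps = pb + 9 for each unit, where pb is the price buyers pay.
On the curves, pb = 1296/7 - (2/7)q and ps = 1080/11 + (2/11)q; the wedge ps − pb = 9 gives 1080/11 + (2/11)q − (1296/7 - (2/7)q) = 9, so q' = 205.25.
Then pb = 1296/7 − (2/7)·205.25 = 126.5 and ps = 1080/11 + (2/11)·205.25 = 135.5.
The subsidy expands output by 205.25 − 186 = 19.25 past the efficient level; on those units the gap between marginal cost and willingness to pay runs from 0 up to 9.
DWL = ½ × 9 × 19.25 = 86.625.

Deadweight loss = £86.625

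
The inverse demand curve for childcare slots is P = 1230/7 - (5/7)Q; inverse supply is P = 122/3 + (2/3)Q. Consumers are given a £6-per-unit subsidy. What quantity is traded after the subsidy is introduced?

Pre-subsidy: 1230/7 - (5/7)Q = 122/3 + (2/3)Q gives Q* = 2836/29 and P* = 3070/29.
With the rebate, buyers effectively pay Pb = Ps − 6, where Ps is the price sellers receive.
On the curves, Pb = 1230/7 - (5/7)Q and Ps = 122/3 + (2/3)Q; the wedge Ps − Pb = 6 gives 122/3 + (2/3)Q − (1230/7 - (5/7)Q) = 6, so Q' = 2962/29.
Then Pb = 1230/7 − (5/7)·(2962/29) = 2980/29 and Ps = 122/3 + (2/3)·(2962/29) = 3154/29.

Q' = 2962/29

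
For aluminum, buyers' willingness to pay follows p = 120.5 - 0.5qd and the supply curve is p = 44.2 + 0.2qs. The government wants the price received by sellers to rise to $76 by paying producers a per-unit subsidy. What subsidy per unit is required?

Required subsidy s = $35 per unit

At a seller price of 76, quantity supplied is -221 + 5·76 = 159.
Buyers absorb 159 only when they pay pb = 120.5 − 0.5·159 = 41.
s = ps − pb = 76 − 41 = 35.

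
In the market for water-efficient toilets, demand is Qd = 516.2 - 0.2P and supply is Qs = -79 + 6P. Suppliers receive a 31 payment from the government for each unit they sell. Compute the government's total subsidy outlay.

Government cost = 15593

Pre-subsidy: 516.2 - 0.2P = -79 + 6P gives P* = 96, Q* = 497.
With the subsidy, sellers receive Ps = Pb + 31 for each unit, where Pb is the price buyers pay.
Supply in terms of Pb becomes Qs = -79 + 6(Pb + 31) = 107 + 6Pb. Setting this equal to demand: 516.2 - 0.2Pb = 107 + 6Pb, so Pb = 66.
Sellers receive Ps = 66 + 31 = 97; Q' = 516.2 − 0.2·66 = 503.
Government outlay = subsidy × quantity = 31 × 503 = 15593.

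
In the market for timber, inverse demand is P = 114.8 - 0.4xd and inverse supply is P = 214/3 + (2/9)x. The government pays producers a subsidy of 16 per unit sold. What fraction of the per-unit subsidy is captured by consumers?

Pre-subsidy: 114.8 - 0.4x = 214/3 + (2/9)x gives x* = 489/7 and P* = 608/7.
With the subsidy, sellers receive Ps = Pb + 16 for each unit, where Pb is the price buyers pay.
On the curves, Pb = 114.8 - 0.4x and Ps = 214/3 + (2/9)x; the wedge Ps − Pb = 16 gives 214/3 + (2/9)x − (114.8 - 0.4x) = 16, so x' = 669/7.
Then Pb = 114.8 − 0.4·(669/7) = 536/7 and Ps = 214/3 + (2/9)·(669/7) = 648/7.
Buyers' price falls by P* − Pb = 608/7 − 536/7 = 72/7; sellers' price rises by Ps − P* = 648/7 − 608/7 = 40/7.
So consumers capture (72/7)/16 = 9/14 of each unit of subsidy.

Consumer share = 9/14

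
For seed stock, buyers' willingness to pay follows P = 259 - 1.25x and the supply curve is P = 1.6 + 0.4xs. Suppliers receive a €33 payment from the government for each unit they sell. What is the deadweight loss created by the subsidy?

Deadweight loss = €330

Pre-subsidy: 259 - 1.25x = 1.6 + 0.4x gives x* = 156 and P* = 64.
With the subsidy, sellers receive Ps = Pb + 33 for each unit, where Pb is the price buyers pay.
On the curves, Pb = 259 - 1.25x and Ps = 1.6 + 0.4x; the wedge Ps − Pb = 33 gives 1.6 + 0.4x − (259 - 1.25x) = 33, so x' = 176.
Then Pb = 259 − 1.25·176 = 39 and Ps = 1.6 + 0.4·176 = 72.
The subsidy expands output by 176 − 156 = 20 past the efficient level; on those units the gap between marginal cost and willingness to pay runs from 0 up to 33.
DWL = ½ × 33 × 20 = 330.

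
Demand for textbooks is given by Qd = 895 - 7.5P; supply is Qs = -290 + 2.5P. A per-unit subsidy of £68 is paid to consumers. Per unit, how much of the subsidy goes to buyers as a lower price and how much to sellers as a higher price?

Buyers gain £17 per unit; sellers gain £51 per unit

Pre-subsidy: 895 - 7.5P = -290 + 2.5P gives P* = 118.5, Q* = 6.25.
With the rebate, buyers effectively pay Pb = Ps − 68, where Ps is the price sellers receive.
Demand in terms of Ps becomes Qd = 895 − 7.5(Ps − 68) = 1405 - 7.5Ps. Setting this equal to supply: 1405 - 7.5Ps = -290 + 2.5Ps, so Ps = 169.5.
Buyers pay Pb = 169.5 − 68 = 101.5; Q' = -290 + 2.5·169.5 = 133.75.
Buyers' price falls by P* − Pb = 118.5 − 101.5 = 17; sellers' price rises by Ps − P* = 169.5 − 118.5 = 51.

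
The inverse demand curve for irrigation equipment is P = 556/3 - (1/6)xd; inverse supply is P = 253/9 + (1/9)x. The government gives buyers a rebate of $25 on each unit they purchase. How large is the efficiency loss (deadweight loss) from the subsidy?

Deadweight loss = $1125

Pre-subsidy: 556/3 - (1/6)x = 253/9 + (1/9)x gives x* = 566 and P* = 91.
With the rebate, buyers effectively pay Pb = Ps − 25, where Ps is the price sellers receive.
On the curves, Pb = 556/3 - (1/6)x and Ps = 253/9 + (1/9)x; the wedge Ps − Pb = 25 gives 253/9 + (1/9)x − (556/3 - (1/6)x) = 25, so x' = 656.
Then Pb = 556/3 − (1/6)·656 = 76 and Ps = 253/9 + (1/9)·656 = 101.
The subsidy expands output by 656 − 566 = 90 past the efficient level; on those units the gap between marginal cost and willingness to pay runs from 0 up to 25.
DWL = ½ × 25 × 90 = 1125.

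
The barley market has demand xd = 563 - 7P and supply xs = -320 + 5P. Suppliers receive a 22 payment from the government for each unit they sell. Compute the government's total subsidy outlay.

Pre-subsidy: 563 - 7P = -320 + 5P gives P* = 883/12, x* = 575/12.
With the subsidy, sellers receive Ps = Pb + 22 for each unit, where Pb is the price buyers pay.
Supply in terms of Pb becomes xs = -320 + 5(Pb + 22) = -210 + 5Pb. Setting this equal to demand: 563 - 7Pb = -210 + 5Pb, so Pb = 773/12.
Sellers receive Ps = 773/12 + 22 = 1037/12; x' = 563 − 7·(773/12) = 1345/12.
Government outlay = subsidy × quantity = 22 × 1345/12 = 14795/6.

Government cost = 14795/6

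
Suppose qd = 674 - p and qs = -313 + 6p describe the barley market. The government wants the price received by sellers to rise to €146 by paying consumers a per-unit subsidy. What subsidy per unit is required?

Required subsidy s = €35 per unit

At a seller price of 146, quantity supplied is -313 + 6·146 = 563.
Buyers absorb 563 only when they pay pb with 674 − 1·pb = 563, i.e. pb = 111.
s = ps − pb = 146 − 111 = 35.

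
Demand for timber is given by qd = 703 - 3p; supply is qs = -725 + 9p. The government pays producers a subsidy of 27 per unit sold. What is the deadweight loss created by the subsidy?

Pre-subsidy: 703 - 3p = -725 + 9p gives p* = 119, q* = 346.
With the subsidy, sellers receive ps = pb + 27 for each unit, where pb is the price buyers pay.
Supply in terms of pb becomes qs = -725 + 9(pb + 27) = -482 + 9pb. Setting this equal to demand: 703 - 3pb = -482 + 9pb, so pb = 98.75.
Sellers receive ps = 98.75 + 27 = 125.75; q' = 703 − 3·98.75 = 406.75.
The subsidy expands output by 406.75 − 346 = 60.75 past the efficient level; on those units the gap between marginal cost and willingness to pay runs from 0 up to 27.
DWL = ½ × 27 × 60.75 = 820.125.

Deadweight loss = 820.125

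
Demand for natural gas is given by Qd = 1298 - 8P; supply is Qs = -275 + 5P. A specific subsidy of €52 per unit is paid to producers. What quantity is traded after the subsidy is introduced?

Pre-subsidy: 1298 - 8P = -275 + 5P gives P* = 121, Q* = 330.
With the subsidy, sellers receive Ps = Pb + 52 for each unit, where Pb is the price buyers pay.
Supply in terms of Pb becomes Qs = -275 + 5(Pb + 52) = -15 + 5Pb. Setting this equal to demand: 1298 - 8Pb = -15 + 5Pb, so Pb = 101.
Sellers receive Ps = 101 + 52 = 153; Q' = 1298 − 8·101 = 490.

Q' = 490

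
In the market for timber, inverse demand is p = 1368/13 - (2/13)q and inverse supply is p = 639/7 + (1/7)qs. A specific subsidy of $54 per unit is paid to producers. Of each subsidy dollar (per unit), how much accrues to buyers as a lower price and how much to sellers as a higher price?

Buyers gain $28 per unit; sellers gain $26 per unit

Pre-subsidy: 1368/13 - (2/13)q = 639/7 + (1/7)q gives q* = 47 and p* = 98.
With the subsidy, sellers receive ps = pb + 54 for each unit, where pb is the price buyers pay.
On the curves, pb = 1368/13 - (2/13)q and ps = 639/7 + (1/7)q; the wedge ps − pb = 54 gives 639/7 + (1/7)q − (1368/13 - (2/13)q) = 54, so q' = 229.
Then pb = 1368/13 − (2/13)·229 = 70 and ps = 639/7 + (1/7)·229 = 124.
Buyers' price falls by p* − pb = 98 − 70 = 28; sellers' price rises by ps − p* = 124 − 98 = 26.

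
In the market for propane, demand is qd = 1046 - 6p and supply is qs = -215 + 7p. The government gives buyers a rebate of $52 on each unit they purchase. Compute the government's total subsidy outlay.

Government cost = $32864

Pre-subsidy: 1046 - 6p = -215 + 7p gives p* = 97, q* = 464.
With the rebate, buyers effectively pay pb = ps − 52, where ps is the price sellers receive.
Demand in terms of ps becomes qd = 1046 − 6(ps − 52) = 1358 - 6ps. Setting this equal to supply: 1358 - 6ps = -215 + 7ps, so ps = 121.
Buyers pay pb = 121 − 52 = 69; q' = -215 + 7·121 = 632.
Government outlay = subsidy × quantity = 52 × 632 = 32864.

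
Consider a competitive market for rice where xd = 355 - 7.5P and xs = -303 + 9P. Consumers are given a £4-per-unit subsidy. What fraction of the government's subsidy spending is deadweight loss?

Pre-subsidy: 355 - 7.5P = -303 + 9P gives P* = 1316/33, x* = 615/11.
With the rebate, buyers effectively pay Pb = Ps − 4, where Ps is the price sellers receive.
Demand in terms of Ps becomes xd = 355 − 7.5(Ps − 4) = 385 - 7.5Ps. Setting this equal to supply: 385 - 7.5Ps = -303 + 9Ps, so Ps = 1376/33.
Buyers pay Pb = 1376/33 − 4 = 1244/33; x' = -303 + 9·(1376/33) = 795/11.
ΔCS = ½(615/11 + 795/11)(1316/33 − 1244/33) = 16920/121; ΔPS = ½(615/11 + 795/11)(1376/33 − 1316/33) = 14100/121.
Government spending = 4 × 795/11 = 3180/11.
DWL = ½ × 4 × (795/11 − 615/11) = 360/11; fraction = (360/11) / (3180/11) = 6/53.

DWL / government spending = 6/53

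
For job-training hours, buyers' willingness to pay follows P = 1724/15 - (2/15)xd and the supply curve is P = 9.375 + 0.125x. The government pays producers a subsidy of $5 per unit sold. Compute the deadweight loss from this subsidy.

Pre-subsidy: 1724/15 - (2/15)x = 9.375 + 0.125x gives x* = 12667/31 and P* = 1874/31.
With the subsidy, sellers receive Ps = Pb + 5 for each unit, where Pb is the price buyers pay.
On the curves, Pb = 1724/15 - (2/15)x and Ps = 9.375 + 0.125x; the wedge Ps − Pb = 5 gives 9.375 + 0.125x − (1724/15 - (2/15)x) = 5, so x' = 13267/31.
Then Pb = 1724/15 − (2/15)·(13267/31) = 1794/31 and Ps = 9.375 + 0.125·(13267/31) = 1949/31.
The subsidy expands output by 13267/31 − 12667/31 = 600/31 past the efficient level; on those units the gap between marginal cost and willingness to pay runs from 0 up to 5.
DWL = ½ × 5 × 600/31 = 1500/31.

Deadweight loss = 1500/31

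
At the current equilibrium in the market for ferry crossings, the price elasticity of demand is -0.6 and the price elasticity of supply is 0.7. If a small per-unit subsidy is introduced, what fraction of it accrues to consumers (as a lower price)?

Consumer share = 7/13

For a small subsidy around the equilibrium, the benefit split depends on the relative slopes, which at a point are proportional to the elasticities.
Buyer share = εs/(εs + |εd|) = 0.7/(0.7 + 0.6) = 7/13; seller share = |εd|/(εs + |εd|) = 6/13.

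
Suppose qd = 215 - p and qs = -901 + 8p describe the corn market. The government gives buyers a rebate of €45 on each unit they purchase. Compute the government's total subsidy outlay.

Pre-subsidy: 215 - p = -901 + 8p gives p* = 124, q* = 91.
With the rebate, buyers effectively pay pb = ps − 45, where ps is the price sellers receive.
Demand in terms of ps becomes qd = 215 − 1(ps − 45) = 260 - ps. Setting this equal to supply: 260 - ps = -901 + 8ps, so ps = 129.
Buyers pay pb = 129 − 45 = 84; q' = -901 + 8·129 = 131.
Government outlay = subsidy × quantity = 45 × 131 = 5895.

Government cost = €5895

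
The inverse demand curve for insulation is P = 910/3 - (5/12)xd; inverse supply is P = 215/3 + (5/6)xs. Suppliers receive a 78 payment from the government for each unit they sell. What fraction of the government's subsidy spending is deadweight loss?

DWL / government spending = 117/929

Pre-subsidy: 910/3 - (5/12)x = 215/3 + (5/6)x gives x* = 556/3 and P* = 2035/9.
With the subsidy, sellers receive Ps = Pb + 78 for each unit, where Pb is the price buyers pay.
On the curves, Pb = 910/3 - (5/12)x and Ps = 215/3 + (5/6)x; the wedge Ps − Pb = 78 gives 215/3 + (5/6)x − (910/3 - (5/12)x) = 78, so x' = 3716/15.
Then Pb = 910/3 − (5/12)·(3716/15) = 1801/9 and Ps = 215/3 + (5/6)·(3716/15) = 2503/9.
ΔCS = ½(556/3 + 3716/15)(2035/9 − 1801/9) = 84448/15; ΔPS = ½(556/3 + 3716/15)(2503/9 − 2035/9) = 168896/15.
Government spending = 78 × 3716/15 = 19323.2.
DWL = ½ × 78 × (3716/15 − 556/3) = 2433.6; fraction = 2433.6 / 19323.2 = 117/929.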